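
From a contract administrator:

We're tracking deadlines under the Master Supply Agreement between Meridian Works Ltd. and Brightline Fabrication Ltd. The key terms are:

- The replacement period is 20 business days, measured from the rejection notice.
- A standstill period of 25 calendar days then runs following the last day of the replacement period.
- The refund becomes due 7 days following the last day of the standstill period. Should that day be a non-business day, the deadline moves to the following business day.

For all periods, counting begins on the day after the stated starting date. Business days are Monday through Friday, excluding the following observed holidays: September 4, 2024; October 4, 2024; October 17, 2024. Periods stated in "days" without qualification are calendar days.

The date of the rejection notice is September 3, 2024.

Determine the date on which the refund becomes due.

November 4, 2024

The last day of the replacement period: counting 20 business days from Tuesday, September 3, 2024 (Sep 5, Sep 6, Sep 9, Sep 10, …, Sep 30, Oct 1, Oct 2, skipping weekends and the listed holiday on Sep 4) reaches Wednesday, October 2, 2024.
The last day of the standstill period: October 2, 2024 + 25 days = October 27, 2024.
Adding 7 calendar days to October 27, 2024 gives November 3, 2024, which is the date on which the refund becomes due. That falls on a Sunday, so it rolls to the next business day, Monday, November 4, 2024.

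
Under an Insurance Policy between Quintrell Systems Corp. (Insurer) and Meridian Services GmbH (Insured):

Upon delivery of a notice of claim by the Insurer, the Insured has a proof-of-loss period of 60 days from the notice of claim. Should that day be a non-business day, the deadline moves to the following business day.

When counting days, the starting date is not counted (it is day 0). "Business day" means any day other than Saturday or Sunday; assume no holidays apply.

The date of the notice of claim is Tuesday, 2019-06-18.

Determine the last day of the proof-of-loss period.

2019-08-19

The last day of the proof-of-loss period: 60 calendar days after 2019-06-18 is 2019-08-17. That falls on a Saturday, so it rolls to the next business day, Monday, 2019-08-19.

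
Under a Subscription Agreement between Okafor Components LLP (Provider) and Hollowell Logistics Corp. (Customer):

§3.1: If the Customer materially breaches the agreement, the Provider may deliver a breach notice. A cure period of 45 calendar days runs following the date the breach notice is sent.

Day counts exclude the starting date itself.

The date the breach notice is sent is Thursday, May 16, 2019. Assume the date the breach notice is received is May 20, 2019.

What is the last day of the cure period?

Jun 30, 2019

The last day of the cure period: May 16, 2019 + 45 days = Jun 30, 2019.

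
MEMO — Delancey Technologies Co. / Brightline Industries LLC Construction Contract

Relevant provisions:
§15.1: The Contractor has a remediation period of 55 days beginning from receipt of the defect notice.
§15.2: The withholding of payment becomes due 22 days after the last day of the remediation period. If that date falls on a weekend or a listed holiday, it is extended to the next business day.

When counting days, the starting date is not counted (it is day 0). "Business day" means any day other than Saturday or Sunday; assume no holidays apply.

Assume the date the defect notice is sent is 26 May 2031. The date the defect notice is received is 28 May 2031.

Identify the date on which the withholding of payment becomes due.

Adding 55 calendar days to 28 May 2031 gives 22 July 2031, which is the last day of the remediation period.
The date on which the withholding of payment becomes due: 22 calendar days after 22 July 2031 is 13 August 2031. 13 August 2031 is a Wednesday, so no roll-forward applies.

13 August 2031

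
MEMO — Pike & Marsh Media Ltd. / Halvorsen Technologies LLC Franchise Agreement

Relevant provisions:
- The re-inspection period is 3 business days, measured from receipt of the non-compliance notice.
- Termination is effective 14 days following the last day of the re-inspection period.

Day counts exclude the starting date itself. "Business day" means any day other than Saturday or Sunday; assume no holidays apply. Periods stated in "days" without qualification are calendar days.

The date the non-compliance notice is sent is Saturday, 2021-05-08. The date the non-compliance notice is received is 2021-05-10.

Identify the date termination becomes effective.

The last day of the re-inspection period: 3 business days after Monday, 2021-05-10, skipping weekends — May 11, May 12, May 13 — lands on Thursday, 2021-05-13.
Adding 14 calendar days to 2021-05-13 gives 2021-05-27, which is the date termination becomes effective.

2021-05-27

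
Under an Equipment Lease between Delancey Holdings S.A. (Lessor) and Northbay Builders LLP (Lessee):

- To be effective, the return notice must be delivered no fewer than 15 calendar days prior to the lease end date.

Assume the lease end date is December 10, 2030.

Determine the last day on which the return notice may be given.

November 25, 2030

Counting back 15 calendar days from December 10, 2030 gives November 25, 2030.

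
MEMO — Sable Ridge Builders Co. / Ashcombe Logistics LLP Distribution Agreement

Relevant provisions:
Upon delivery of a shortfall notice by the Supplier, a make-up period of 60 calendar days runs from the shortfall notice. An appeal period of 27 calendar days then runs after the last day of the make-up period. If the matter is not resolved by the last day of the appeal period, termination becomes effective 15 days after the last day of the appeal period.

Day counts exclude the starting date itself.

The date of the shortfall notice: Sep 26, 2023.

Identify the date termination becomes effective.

Jan 6, 2024

The last day of the make-up period: Sep 26, 2023 + 60 days = Nov 25, 2023.
The last day of the appeal period: 27 calendar days after Nov 25, 2023 is Dec 22, 2023.
The date termination becomes effective: 15 calendar days after Dec 22, 2023 is Jan 6, 2024.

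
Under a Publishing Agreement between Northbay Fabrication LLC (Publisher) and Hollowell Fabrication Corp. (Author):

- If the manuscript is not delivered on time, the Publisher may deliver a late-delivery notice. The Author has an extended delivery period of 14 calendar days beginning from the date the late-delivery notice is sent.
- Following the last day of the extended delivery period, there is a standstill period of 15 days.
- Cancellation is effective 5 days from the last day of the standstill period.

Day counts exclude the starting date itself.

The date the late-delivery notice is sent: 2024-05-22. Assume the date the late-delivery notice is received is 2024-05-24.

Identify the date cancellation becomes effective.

The last day of the extended delivery period: 14 calendar days after 2024-05-22 is 2024-06-05.
The last day of the standstill period: 15 calendar days after 2024-06-05 is 2024-06-20.
The date cancellation becomes effective: 2024-06-20 + 5 days = 2024-06-25.

2024-06-25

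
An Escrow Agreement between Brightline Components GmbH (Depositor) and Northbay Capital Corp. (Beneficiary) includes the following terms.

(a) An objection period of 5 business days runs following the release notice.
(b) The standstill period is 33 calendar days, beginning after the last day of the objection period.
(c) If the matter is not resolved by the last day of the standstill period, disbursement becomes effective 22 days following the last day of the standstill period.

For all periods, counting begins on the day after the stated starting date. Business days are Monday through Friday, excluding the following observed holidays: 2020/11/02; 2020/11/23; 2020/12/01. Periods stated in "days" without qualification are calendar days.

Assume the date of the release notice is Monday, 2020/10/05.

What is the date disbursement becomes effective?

2020/12/06

From Monday, 2020/10/05, 5 business days (Oct 6, Oct 7, Oct 8, Oct 9, Oct 12, skipping weekends) brings us to Monday, 2020/10/12, which is the last day of the objection period.
The last day of the standstill period: 33 calendar days after 2020/10/12 is 2020/11/14.
The date disbursement becomes effective: 2020/11/14 + 22 days = 2020/12/06.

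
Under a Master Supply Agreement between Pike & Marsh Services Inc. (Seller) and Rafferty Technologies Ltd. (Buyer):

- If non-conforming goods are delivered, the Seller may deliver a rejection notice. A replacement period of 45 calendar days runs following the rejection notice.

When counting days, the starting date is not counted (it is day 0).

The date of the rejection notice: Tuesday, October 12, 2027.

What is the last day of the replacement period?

The last day of the replacement period: October 12, 2027 + 45 days = November 26, 2027.

November 26, 2027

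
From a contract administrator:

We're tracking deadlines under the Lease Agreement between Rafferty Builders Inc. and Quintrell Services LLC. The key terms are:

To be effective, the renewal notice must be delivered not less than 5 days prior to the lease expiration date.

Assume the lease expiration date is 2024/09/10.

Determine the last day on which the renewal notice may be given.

2024/09/05

Counting back 5 calendar days from 2024/09/10 gives 2024/09/05.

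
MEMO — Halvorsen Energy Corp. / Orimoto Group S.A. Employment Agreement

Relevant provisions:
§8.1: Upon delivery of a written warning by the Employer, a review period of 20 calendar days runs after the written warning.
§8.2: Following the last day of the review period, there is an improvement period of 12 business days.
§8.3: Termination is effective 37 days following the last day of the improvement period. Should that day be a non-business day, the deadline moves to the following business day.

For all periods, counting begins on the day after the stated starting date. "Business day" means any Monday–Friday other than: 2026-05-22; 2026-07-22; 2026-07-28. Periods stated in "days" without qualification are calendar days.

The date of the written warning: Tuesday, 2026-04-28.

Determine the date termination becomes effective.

2026-07-13

The last day of the review period: 2026-04-28 + 20 days = 2026-05-18.
The last day of the improvement period: counting 12 business days from Monday, 2026-05-18 (May 19, May 20, May 21, May 25, …, Jun 2, Jun 3, Jun 4, skipping weekends and the listed holiday on May 22) reaches Thursday, 2026-06-04.
The date termination becomes effective: 37 calendar days after 2026-06-04 is 2026-07-11. That falls on a Saturday, so it rolls to the next business day, Monday, 2026-07-13.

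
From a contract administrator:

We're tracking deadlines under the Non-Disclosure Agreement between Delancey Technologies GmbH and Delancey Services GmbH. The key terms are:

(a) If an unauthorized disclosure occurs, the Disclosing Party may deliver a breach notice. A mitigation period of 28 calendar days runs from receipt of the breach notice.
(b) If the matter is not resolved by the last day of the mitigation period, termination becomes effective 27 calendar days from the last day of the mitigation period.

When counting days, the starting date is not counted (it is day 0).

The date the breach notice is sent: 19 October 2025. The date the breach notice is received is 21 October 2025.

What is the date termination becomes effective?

The last day of the mitigation period: 21 October 2025 + 28 days = 18 November 2025.
Adding 27 calendar days to 18 November 2025 gives 15 December 2025, which is the date termination becomes effective.

15 December 2025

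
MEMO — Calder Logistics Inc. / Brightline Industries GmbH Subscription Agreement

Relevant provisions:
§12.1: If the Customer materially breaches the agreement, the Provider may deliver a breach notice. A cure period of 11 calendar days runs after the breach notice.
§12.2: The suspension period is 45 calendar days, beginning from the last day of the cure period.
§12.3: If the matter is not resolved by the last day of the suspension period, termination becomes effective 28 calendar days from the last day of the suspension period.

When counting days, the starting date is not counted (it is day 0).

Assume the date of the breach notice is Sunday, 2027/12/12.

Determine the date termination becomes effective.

2028/03/05

The last day of the cure period: 2027/12/12 + 11 days = 2027/12/23.
Adding 45 calendar days to 2027/12/23 gives 2028/02/06, which is the last day of the suspension period.
Adding 28 calendar days to 2028/02/06 gives 2028/03/05, which is the date termination becomes effective.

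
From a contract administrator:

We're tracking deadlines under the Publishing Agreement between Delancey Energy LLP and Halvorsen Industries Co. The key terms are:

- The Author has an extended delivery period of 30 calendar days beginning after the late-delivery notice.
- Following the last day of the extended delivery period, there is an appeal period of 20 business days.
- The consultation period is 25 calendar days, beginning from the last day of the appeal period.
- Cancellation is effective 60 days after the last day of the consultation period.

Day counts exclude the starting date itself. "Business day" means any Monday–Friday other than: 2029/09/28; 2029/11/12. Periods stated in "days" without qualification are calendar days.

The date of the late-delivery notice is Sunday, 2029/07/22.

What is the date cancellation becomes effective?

2029/12/12

The last day of the extended delivery period: 30 calendar days after 2029/07/22 is 2029/08/21.
The last day of the appeal period: counting 20 business days from Tuesday, 2029/08/21 (Aug 22, Aug 23, Aug 24, Aug 27, …, Sep 14, Sep 17, Sep 18, skipping weekends) reaches Tuesday, 2029/09/18.
Adding 25 calendar days to 2029/09/18 gives 2029/10/13, which is the last day of the consultation period.
The date cancellation becomes effective: 60 calendar days after 2029/10/13 is 2029/12/12.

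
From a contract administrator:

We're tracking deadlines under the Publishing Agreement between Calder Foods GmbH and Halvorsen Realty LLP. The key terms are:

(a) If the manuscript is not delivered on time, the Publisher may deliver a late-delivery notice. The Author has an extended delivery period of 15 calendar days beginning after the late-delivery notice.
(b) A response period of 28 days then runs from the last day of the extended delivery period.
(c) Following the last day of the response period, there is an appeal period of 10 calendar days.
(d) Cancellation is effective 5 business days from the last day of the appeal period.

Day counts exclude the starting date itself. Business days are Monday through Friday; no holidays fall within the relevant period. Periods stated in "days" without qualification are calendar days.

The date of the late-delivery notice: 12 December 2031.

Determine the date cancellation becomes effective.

10 February 2032

Adding 15 calendar days to 12 December 2031 gives 27 December 2031, which is the last day of the extended delivery period.
The last day of the response period: 28 calendar days after 27 December 2031 is 24 January 2032.
The last day of the appeal period: 10 calendar days after 24 January 2032 is 3 February 2032.
The date cancellation becomes effective: 5 business days after Tuesday, 3 February 2032, skipping weekends — Feb 4, Feb 5, Feb 6, Feb 9, Feb 10 — lands on Tuesday, 10 February 2032.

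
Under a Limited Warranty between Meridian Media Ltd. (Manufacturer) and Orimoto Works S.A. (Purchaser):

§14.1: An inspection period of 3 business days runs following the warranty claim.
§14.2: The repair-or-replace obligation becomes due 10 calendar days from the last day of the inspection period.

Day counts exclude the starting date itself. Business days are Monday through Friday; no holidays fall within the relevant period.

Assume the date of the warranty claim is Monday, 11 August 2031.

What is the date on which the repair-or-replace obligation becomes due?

24 August 2031

The last day of the inspection period: counting 3 business days from Monday, 11 August 2031 (Aug 12, Aug 13, Aug 14, skipping weekends) reaches Thursday, 14 August 2031.
The date on which the repair-or-replace obligation becomes due: 14 August 2031 + 10 days = 24 August 2031.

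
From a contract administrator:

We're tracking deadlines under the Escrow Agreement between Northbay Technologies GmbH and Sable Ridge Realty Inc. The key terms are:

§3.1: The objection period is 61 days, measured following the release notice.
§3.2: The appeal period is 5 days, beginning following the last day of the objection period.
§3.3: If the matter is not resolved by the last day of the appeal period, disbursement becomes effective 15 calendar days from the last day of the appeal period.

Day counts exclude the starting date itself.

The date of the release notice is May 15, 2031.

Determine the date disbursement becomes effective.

Adding 61 calendar days to May 15, 2031 gives July 15, 2031, which is the last day of the objection period.
The last day of the appeal period: 5 calendar days after July 15, 2031 is July 20, 2031.
The date disbursement becomes effective: 15 calendar days after July 20, 2031 is August 4, 2031.

August 4, 2031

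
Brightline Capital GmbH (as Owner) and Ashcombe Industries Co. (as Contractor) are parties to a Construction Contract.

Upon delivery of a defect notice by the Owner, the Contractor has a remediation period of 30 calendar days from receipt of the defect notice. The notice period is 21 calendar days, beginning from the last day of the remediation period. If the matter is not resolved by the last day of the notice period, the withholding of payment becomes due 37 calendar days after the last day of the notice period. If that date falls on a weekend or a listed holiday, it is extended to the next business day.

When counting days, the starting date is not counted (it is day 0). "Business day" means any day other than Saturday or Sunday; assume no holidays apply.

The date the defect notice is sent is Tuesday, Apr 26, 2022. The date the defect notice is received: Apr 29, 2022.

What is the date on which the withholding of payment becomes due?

The last day of the remediation period: 30 calendar days after Apr 29, 2022 is May 29, 2022.
The last day of the notice period: May 29, 2022 + 21 days = Jun 19, 2022.
The date on which the withholding of payment becomes due: Jun 19, 2022 + 37 days = Jul 26, 2022. Jul 26, 2022 is a Tuesday, so no roll-forward applies.

Jul 26, 2022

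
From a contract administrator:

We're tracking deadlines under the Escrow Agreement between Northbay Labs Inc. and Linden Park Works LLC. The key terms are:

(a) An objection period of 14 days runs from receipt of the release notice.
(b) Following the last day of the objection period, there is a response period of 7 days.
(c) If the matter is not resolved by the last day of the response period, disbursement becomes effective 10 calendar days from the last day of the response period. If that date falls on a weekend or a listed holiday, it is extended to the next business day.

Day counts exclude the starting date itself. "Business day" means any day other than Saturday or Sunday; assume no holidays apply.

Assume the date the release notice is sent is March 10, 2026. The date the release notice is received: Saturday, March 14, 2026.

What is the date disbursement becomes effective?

April 14, 2026

Adding 14 calendar days to March 14, 2026 gives March 28, 2026, which is the last day of the objection period.
The last day of the response period: March 28, 2026 + 7 days = April 4, 2026.
The date disbursement becomes effective: April 4, 2026 + 10 days = April 14, 2026. April 14, 2026 is a Tuesday, so no roll-forward applies.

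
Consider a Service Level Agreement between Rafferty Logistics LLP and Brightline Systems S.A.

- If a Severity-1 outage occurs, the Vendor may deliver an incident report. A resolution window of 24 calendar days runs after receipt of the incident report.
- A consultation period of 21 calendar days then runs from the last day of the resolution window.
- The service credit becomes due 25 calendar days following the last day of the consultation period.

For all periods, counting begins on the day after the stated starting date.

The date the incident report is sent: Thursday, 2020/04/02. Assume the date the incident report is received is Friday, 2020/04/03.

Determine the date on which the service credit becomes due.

2020/06/12

The last day of the resolution window: 24 calendar days after 2020/04/03 is 2020/04/27.
Adding 21 calendar days to 2020/04/27 gives 2020/05/18, which is the last day of the consultation period.
Adding 25 calendar days to 2020/05/18 gives 2020/06/12, which is the date on which the service credit becomes due.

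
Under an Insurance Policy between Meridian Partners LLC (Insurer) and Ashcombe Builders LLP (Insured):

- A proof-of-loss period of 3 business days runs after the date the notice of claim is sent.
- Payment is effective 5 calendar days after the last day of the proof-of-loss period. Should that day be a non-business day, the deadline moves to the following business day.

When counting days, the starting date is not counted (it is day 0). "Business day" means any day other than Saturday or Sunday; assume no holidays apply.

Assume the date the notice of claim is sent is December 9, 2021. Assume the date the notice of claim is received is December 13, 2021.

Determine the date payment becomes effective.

December 20, 2021

From Thursday, December 9, 2021, 3 business days (Dec 10, Dec 13, Dec 14, skipping weekends) brings us to Tuesday, December 14, 2021, which is the last day of the proof-of-loss period.
The date payment becomes effective: 5 calendar days after December 14, 2021 is December 19, 2021. That falls on a Sunday, so it rolls to the next business day, Monday, December 20, 2021.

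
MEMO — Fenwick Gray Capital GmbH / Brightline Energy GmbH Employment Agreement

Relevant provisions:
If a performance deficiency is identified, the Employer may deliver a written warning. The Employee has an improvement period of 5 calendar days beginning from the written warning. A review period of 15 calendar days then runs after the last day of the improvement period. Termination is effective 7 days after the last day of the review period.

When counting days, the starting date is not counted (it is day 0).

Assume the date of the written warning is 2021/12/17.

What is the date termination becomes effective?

2022/01/13

The last day of the improvement period: 2021/12/17 + 5 days = 2021/12/22.
The last day of the review period: 2021/12/22 + 15 days = 2022/01/06.
The date termination becomes effective: 7 calendar days after 2022/01/06 is 2022/01/13.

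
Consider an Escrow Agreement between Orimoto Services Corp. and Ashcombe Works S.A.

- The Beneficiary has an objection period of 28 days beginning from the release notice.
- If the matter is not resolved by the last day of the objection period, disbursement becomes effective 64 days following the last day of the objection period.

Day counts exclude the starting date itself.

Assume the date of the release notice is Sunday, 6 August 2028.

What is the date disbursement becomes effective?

6 November 2028

The last day of the objection period: 6 August 2028 + 28 days = 3 September 2028.
The date disbursement becomes effective: 64 calendar days after 3 September 2028 is 6 November 2028.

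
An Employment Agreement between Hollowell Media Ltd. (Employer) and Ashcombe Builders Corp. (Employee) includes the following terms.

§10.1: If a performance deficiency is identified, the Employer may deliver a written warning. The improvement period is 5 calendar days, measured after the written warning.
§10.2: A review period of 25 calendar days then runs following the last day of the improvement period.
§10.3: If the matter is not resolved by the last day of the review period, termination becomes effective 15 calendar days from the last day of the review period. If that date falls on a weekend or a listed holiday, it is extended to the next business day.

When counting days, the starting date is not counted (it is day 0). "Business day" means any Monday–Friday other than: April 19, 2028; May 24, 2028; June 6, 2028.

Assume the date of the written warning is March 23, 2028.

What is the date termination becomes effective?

May 8, 2028

The last day of the improvement period: March 23, 2028 + 5 days = March 28, 2028.
Adding 25 calendar days to March 28, 2028 gives April 22, 2028, which is the last day of the review period.
The date termination becomes effective: April 22, 2028 + 15 days = May 7, 2028. That falls on a Sunday, so it rolls to the next business day, Monday, May 8, 2028.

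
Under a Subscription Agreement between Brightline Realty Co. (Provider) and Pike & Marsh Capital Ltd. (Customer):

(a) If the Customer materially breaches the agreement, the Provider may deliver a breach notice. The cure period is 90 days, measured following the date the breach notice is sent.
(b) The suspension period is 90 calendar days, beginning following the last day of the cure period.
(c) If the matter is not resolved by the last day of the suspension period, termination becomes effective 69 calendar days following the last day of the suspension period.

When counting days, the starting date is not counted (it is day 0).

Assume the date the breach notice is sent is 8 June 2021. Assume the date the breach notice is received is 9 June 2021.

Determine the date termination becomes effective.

The last day of the cure period: 90 calendar days after 8 June 2021 is 6 September 2021.
Adding 90 calendar days to 6 September 2021 gives 5 December 2021, which is the last day of the suspension period.
The date termination becomes effective: 69 calendar days after 5 December 2021 is 12 February 2022.

12 February 2022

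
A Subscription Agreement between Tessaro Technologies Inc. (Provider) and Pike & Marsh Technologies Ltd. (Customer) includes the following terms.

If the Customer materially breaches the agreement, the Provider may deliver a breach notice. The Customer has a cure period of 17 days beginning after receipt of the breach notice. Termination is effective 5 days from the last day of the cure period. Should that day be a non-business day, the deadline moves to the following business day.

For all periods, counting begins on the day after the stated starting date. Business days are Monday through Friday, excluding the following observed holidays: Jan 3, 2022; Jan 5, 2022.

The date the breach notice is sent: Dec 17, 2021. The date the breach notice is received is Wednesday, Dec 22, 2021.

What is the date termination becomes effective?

Jan 13, 2022

The last day of the cure period: 17 calendar days after Dec 22, 2021 is Jan 8, 2022.
The date termination becomes effective: 5 calendar days after Jan 8, 2022 is Jan 13, 2022. Jan 13, 2022 is a Thursday and is not a listed holiday, so no roll-forward applies.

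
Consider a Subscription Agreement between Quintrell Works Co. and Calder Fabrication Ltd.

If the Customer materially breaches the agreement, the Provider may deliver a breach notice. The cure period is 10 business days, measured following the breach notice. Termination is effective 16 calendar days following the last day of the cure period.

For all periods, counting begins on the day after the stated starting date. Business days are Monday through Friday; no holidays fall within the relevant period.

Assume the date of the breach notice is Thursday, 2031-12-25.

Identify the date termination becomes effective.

The last day of the cure period: counting 10 business days from Thursday, 2031-12-25 (Dec 26, Dec 29, Dec 30, Dec 31, Jan 1, Jan 2, Jan 5, Jan 6, Jan 7, Jan 8, skipping weekends) reaches Thursday, 2032-01-08.
The date termination becomes effective: 16 calendar days after 2032-01-08 is 2032-01-24.

2032-01-24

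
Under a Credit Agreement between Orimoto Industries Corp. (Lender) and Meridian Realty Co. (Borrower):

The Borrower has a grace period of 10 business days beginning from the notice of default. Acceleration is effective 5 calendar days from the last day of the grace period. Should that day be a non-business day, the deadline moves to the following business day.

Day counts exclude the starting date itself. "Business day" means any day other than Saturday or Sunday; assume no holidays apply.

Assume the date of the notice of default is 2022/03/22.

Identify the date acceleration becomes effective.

2022/04/11

From Tuesday, 2022/03/22, 10 business days (Mar 23, Mar 24, Mar 25, Mar 28, Mar 29, Mar 30, Mar 31, Apr 1, Apr 4, Apr 5, skipping weekends) brings us to Tuesday, 2022/04/05, which is the last day of the grace period.
The date acceleration becomes effective: 5 calendar days after 2022/04/05 is 2022/04/10. That falls on a Sunday, so it rolls to the next business day, Monday, 2022/04/11.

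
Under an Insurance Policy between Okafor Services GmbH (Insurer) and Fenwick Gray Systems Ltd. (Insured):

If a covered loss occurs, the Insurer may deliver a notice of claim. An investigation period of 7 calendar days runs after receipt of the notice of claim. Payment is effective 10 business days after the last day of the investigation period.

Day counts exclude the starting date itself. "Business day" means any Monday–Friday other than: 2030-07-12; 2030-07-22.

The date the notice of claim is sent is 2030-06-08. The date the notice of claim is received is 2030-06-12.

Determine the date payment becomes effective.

The last day of the investigation period: 2030-06-12 + 7 days = 2030-06-19.
The date payment becomes effective: counting 10 business days from Wednesday, 2030-06-19 (Jun 20, Jun 21, Jun 24, Jun 25, Jun 26, Jun 27, Jun 28, Jul 1, Jul 2, Jul 3, skipping weekends) reaches Wednesday, 2030-07-03.

2030-07-03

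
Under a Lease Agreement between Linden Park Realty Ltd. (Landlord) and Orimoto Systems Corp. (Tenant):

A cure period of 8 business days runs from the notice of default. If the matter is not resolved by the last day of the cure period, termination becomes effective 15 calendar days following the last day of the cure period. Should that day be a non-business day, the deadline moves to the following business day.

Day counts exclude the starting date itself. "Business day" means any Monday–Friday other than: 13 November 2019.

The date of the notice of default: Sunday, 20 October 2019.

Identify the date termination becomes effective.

From Sunday, 20 October 2019, 8 business days (Oct 21, Oct 22, Oct 23, Oct 24, Oct 25, Oct 28, Oct 29, Oct 30, skipping weekends) brings us to Wednesday, 30 October 2019, which is the last day of the cure period.
The date termination becomes effective: 15 calendar days after 30 October 2019 is 14 November 2019. 14 November 2019 is a Thursday and is not a listed holiday, so no roll-forward applies.

14 November 2019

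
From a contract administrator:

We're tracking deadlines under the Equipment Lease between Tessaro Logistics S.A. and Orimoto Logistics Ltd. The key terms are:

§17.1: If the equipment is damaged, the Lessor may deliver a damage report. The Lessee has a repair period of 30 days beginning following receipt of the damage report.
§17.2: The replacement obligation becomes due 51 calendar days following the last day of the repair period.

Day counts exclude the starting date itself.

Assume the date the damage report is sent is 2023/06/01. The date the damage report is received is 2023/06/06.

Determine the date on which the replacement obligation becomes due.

2023/08/26

The last day of the repair period: 30 calendar days after 2023/06/06 is 2023/07/06.
Adding 51 calendar days to 2023/07/06 gives 2023/08/26, which is the date on which the replacement obligation becomes due.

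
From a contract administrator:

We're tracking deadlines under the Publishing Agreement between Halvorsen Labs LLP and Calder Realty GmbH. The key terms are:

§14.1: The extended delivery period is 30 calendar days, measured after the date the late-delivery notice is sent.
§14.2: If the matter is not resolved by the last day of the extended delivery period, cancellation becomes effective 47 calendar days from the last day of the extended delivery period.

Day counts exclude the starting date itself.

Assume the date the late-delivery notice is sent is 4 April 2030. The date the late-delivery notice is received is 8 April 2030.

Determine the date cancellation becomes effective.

20 June 2030

The last day of the extended delivery period: 30 calendar days after 4 April 2030 is 4 May 2030.
Adding 47 calendar days to 4 May 2030 gives 20 June 2030, which is the date cancellation becomes effective.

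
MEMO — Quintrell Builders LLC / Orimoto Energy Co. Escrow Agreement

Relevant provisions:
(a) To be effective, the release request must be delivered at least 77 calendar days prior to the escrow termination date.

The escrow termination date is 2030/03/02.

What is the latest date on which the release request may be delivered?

2029/12/15

Counting back 77 calendar days from 2030/03/02 gives 2029/12/15.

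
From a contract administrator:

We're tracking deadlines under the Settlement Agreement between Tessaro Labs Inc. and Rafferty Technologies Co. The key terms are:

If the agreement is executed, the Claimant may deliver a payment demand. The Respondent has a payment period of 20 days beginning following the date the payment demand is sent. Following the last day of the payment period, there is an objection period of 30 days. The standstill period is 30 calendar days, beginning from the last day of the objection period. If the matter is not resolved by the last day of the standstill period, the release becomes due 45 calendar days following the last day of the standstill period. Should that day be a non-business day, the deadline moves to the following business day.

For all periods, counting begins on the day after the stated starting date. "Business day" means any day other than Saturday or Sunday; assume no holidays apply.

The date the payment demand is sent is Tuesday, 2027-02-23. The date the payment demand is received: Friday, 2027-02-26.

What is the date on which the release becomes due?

2027-06-28

Adding 20 calendar days to 2027-02-23 gives 2027-03-15, which is the last day of the payment period.
The last day of the objection period: 2027-03-15 + 30 days = 2027-04-14.
The last day of the standstill period: 2027-04-14 + 30 days = 2027-05-14.
Adding 45 calendar days to 2027-05-14 gives 2027-06-28, which is the date on which the release becomes due. 2027-06-28 is a Monday, so no roll-forward applies.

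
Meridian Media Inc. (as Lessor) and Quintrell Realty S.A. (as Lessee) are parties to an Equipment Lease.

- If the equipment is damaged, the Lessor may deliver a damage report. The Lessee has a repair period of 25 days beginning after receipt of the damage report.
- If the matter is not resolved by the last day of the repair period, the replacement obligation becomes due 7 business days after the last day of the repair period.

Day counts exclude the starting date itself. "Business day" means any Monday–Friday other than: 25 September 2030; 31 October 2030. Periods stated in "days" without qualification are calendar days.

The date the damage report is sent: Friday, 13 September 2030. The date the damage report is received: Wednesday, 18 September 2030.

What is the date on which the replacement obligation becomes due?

22 October 2030

The last day of the repair period: 25 calendar days after 18 September 2030 is 13 October 2030.
From Sunday, 13 October 2030, 7 business days (Oct 14, Oct 15, Oct 16, Oct 17, Oct 18, Oct 21, Oct 22, skipping weekends) brings us to Tuesday, 22 October 2030, which is the date on which the replacement obligation becomes due.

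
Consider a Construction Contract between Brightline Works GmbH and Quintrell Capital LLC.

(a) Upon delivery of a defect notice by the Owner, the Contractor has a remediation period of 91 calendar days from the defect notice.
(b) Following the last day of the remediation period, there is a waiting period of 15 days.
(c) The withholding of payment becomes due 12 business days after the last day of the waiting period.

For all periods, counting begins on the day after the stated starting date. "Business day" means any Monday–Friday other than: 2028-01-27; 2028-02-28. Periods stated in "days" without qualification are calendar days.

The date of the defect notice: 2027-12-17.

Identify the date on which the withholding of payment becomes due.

Adding 91 calendar days to 2027-12-17 gives 2028-03-17, which is the last day of the remediation period.
Adding 15 calendar days to 2028-03-17 gives 2028-04-01, which is the last day of the waiting period.
The date on which the withholding of payment becomes due: counting 12 business days from Saturday, 2028-04-01 (Apr 3, Apr 4, Apr 5, Apr 6, …, Apr 14, Apr 17, Apr 18, skipping weekends) reaches Tuesday, 2028-04-18.

2028-04-18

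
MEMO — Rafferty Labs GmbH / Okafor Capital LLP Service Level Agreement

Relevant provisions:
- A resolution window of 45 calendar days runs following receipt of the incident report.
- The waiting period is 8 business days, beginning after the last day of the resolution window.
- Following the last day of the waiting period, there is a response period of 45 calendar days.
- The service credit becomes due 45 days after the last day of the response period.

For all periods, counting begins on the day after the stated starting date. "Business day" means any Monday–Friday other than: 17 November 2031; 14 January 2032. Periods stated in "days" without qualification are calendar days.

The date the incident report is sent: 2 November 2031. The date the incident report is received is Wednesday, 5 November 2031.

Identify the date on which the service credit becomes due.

30 March 2032

The last day of the resolution window: 45 calendar days after 5 November 2031 is 20 December 2031.
The last day of the waiting period: counting 8 business days from Saturday, 20 December 2031 (Dec 22, Dec 23, Dec 24, Dec 25, Dec 26, Dec 29, Dec 30, Dec 31, skipping weekends) reaches Wednesday, 31 December 2031.
The last day of the response period: 45 calendar days after 31 December 2031 is 14 February 2032.
Adding 45 calendar days to 14 February 2032 gives 30 March 2032, which is the date on which the service credit becomes due.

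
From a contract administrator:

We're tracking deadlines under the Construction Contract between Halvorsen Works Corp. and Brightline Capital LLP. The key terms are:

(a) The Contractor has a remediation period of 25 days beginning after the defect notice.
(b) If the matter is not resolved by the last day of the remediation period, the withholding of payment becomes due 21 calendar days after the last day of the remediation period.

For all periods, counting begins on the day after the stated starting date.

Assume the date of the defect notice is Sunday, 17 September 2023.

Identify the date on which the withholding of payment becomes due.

The last day of the remediation period: 17 September 2023 + 25 days = 12 October 2023.
The date on which the withholding of payment becomes due: 21 calendar days after 12 October 2023 is 2 November 2023.

2 November 2023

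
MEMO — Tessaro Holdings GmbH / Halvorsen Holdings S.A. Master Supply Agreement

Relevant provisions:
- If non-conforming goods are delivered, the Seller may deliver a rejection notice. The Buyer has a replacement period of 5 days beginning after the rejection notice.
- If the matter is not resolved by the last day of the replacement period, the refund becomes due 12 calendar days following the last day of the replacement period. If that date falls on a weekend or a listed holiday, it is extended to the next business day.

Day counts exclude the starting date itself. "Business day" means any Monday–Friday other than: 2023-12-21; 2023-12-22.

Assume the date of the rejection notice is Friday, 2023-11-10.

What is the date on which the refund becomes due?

2023-11-27

The last day of the replacement period: 5 calendar days after 2023-11-10 is 2023-11-15.
The date on which the refund becomes due: 2023-11-15 + 12 days = 2023-11-27. 2023-11-27 is a Monday and is not a listed holiday, so no roll-forward applies.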